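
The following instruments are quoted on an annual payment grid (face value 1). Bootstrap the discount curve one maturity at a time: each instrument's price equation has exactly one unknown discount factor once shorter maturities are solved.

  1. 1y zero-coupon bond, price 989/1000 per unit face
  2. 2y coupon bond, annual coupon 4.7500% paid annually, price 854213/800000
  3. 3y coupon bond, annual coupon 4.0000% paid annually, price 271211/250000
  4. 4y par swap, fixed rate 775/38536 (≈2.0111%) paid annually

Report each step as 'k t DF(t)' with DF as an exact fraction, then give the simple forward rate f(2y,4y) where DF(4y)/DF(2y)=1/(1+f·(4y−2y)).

step 1 [1y] zero: DF = P = 989/1000 ≈ 0.989000
step 2 [2y] bond c/1=19/400: DF=(854213/800000 − 19/400·(0.989000))/(1+19/400) = 1949/2000 ≈ 0.974500
step 3 [3y] bond c/1=1/25: DF=(271211/250000 − 1/25·(0.989000+0.974500))/(1+1/25) = 2419/2500 ≈ 0.967600
step 4 [4y] swap r/1=775/38536: DF=(1 − 775/38536·(0.989000+0.974500+0.967600))/(1+775/38536) = 369/400 ≈ 0.922500

1 1 989/1000
2 2 1949/2000
3 3 2419/2500
4 4 369/400
f(2y,4y) = ((1949/2000)/(369/400) − 1)/(2) = 52/1845 ≈ 2.8184%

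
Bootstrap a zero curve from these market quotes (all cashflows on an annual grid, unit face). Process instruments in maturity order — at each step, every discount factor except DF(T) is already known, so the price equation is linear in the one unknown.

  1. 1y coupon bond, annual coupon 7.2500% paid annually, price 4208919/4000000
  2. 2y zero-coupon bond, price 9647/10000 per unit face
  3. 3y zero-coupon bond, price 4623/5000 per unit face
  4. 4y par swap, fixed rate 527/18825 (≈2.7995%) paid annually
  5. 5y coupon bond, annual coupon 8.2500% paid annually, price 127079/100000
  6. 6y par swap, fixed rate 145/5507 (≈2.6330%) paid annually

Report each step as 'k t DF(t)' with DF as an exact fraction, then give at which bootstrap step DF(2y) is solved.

1 1 9811/10000
2 2 9647/10000
3 3 4623/5000
4 4 4473/5000
5 5 887/1000
6 6 171/200
DF(2y) is solved at step 2

step 1 [1y] bond c/1=29/400: DF=(4208919/4000000 − 29/400·(0))/(1+29/400) = 9811/10000 ≈ 0.981100
step 2 [2y] zero: DF = P = 9647/10000 ≈ 0.964700
step 3 [3y] zero: DF = P = 4623/5000 ≈ 0.924600
step 4 [4y] swap r/1=527/18825: DF=(1 − 527/18825·(0.981100+0.964700+0.924600))/(1+527/18825) = 4473/5000 ≈ 0.894600
step 5 [5y] bond c/1=33/400: DF=(127079/100000 − 33/400·(0.981100+0.964700+0.924600+0.894600))/(1+33/400) = 887/1000 ≈ 0.887000
step 6 [6y] swap r/1=145/5507: DF=(1 − 145/5507·(0.981100+0.964700+0.924600+0.894600+0.887000))/(1+145/5507) = 171/200 ≈ 0.855000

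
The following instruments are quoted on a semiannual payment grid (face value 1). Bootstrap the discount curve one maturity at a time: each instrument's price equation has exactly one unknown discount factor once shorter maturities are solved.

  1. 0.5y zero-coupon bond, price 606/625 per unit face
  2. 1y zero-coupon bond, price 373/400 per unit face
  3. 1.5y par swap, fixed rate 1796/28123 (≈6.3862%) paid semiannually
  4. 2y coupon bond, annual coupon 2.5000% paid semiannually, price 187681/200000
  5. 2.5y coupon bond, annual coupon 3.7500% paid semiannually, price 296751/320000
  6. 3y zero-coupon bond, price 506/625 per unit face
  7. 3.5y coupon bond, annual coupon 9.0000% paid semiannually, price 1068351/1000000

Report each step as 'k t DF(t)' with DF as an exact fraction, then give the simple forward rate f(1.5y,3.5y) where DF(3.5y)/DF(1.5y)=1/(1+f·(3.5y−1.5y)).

step 1 [0.5y] zero: DF = P = 606/625 ≈ 0.969600
step 2 [1y] zero: DF = P = 373/400 ≈ 0.932500
step 3 [1.5y] swap r/2=898/28123: DF=(1 − 898/28123·(0.969600+0.932500))/(1+898/28123) = 4551/5000 ≈ 0.910200
step 4 [2y] bond c/2=1/80: DF=(187681/200000 − 1/80·(0.969600+0.932500+0.910200))/(1+1/80) = 8921/10000 ≈ 0.892100
step 5 [2.5y] bond c/2=3/160: DF=(296751/320000 − 3/160·(0.969600+0.932500+0.910200+0.892100))/(1+3/160) = 8421/10000 ≈ 0.842100
step 6 [3y] zero: DF = P = 506/625 ≈ 0.809600
step 7 [3.5y] bond c/2=9/200: DF=(1068351/1000000 − 9/200·(0.969600+0.932500+0.910200+0.892100+0.842100+0.809600))/(1+9/200) = 7917/10000 ≈ 0.791700

1 1/2 606/625
2 1 373/400
3 3/2 4551/5000
4 2 8921/10000
5 5/2 8421/10000
6 3 506/625
7 7/2 7917/10000
f(1.5y,3.5y) = ((4551/5000)/(7917/10000) − 1)/(2) = 395/5278 ≈ 7.4839%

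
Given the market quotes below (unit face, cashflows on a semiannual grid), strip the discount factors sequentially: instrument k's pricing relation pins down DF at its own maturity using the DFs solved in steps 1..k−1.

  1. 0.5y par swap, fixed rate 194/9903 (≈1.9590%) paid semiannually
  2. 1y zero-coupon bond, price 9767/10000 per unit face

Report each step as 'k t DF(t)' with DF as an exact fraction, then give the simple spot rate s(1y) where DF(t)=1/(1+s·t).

step 1 [0.5y] swap r/2=97/9903: DF=(1 − 97/9903·(0))/(1+97/9903) = 9903/10000 ≈ 0.990300
step 2 [1y] zero: DF = P = 9767/10000 ≈ 0.976700

1 1/2 9903/10000
2 1 9767/10000
s(1y) = (1/(9767/10000) − 1)/(1) = 233/9767 ≈ 2.3856%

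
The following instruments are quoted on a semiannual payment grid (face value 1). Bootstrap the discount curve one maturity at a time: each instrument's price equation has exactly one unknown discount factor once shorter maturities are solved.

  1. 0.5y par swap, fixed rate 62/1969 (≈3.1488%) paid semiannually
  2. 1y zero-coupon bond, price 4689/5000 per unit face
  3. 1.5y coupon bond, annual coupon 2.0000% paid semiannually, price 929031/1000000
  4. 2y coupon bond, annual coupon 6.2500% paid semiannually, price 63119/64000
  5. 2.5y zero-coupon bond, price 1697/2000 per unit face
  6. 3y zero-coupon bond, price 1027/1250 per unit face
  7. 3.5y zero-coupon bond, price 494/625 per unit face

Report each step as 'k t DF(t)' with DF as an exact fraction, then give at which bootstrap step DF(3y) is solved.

1 1/2 1969/2000
2 1 4689/5000
3 3/2 563/625
4 2 2177/2500
5 5/2 1697/2000
6 3 1027/1250
7 7/2 494/625
DF(3y) is solved at step 6

step 1 [0.5y] swap r/2=31/1969: DF=(1 − 31/1969·(0))/(1+31/1969) = 1969/2000 ≈ 0.984500
step 2 [1y] zero: DF = P = 4689/5000 ≈ 0.937800
step 3 [1.5y] bond c/2=1/100: DF=(929031/1000000 − 1/100·(0.984500+0.937800))/(1+1/100) = 563/625 ≈ 0.900800
step 4 [2y] bond c/2=1/32: DF=(63119/64000 − 1/32·(0.984500+0.937800+0.900800))/(1+1/32) = 2177/2500 ≈ 0.870800
step 5 [2.5y] zero: DF = P = 1697/2000 ≈ 0.848500
step 6 [3y] zero: DF = P = 1027/1250 ≈ 0.821600
step 7 [3.5y] zero: DF = P = 494/625 ≈ 0.790400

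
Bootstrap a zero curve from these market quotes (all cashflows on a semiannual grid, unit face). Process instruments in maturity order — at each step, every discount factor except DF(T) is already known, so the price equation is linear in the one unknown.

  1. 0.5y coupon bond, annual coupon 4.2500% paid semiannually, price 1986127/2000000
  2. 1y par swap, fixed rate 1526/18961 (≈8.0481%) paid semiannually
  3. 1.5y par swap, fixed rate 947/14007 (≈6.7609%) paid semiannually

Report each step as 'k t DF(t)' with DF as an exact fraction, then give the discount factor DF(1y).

1 1/2 2431/2500
2 1 9237/10000
3 3/2 9053/10000
DF(1y) = 9237/10000 ≈ 0.923700

step 1 [0.5y] bond c/2=17/800: DF=(1986127/2000000 − 17/800·(0))/(1+17/800) = 2431/2500 ≈ 0.972400
step 2 [1y] swap r/2=763/18961: DF=(1 − 763/18961·(0.972400))/(1+763/18961) = 9237/10000 ≈ 0.923700
step 3 [1.5y] swap r/2=947/28014: DF=(1 − 947/28014·(0.972400+0.923700))/(1+947/28014) = 9053/10000 ≈ 0.905300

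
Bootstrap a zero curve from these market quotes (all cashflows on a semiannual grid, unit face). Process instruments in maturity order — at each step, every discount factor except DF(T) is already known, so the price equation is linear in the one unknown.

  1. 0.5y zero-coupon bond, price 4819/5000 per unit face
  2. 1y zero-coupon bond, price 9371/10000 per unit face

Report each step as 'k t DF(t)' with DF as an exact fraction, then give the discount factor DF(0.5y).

1 1/2 4819/5000
2 1 9371/10000
DF(0.5y) = 4819/5000 ≈ 0.963800

step 1 [0.5y] zero: DF = P = 4819/5000 ≈ 0.963800
step 2 [1y] zero: DF = P = 9371/10000 ≈ 0.937100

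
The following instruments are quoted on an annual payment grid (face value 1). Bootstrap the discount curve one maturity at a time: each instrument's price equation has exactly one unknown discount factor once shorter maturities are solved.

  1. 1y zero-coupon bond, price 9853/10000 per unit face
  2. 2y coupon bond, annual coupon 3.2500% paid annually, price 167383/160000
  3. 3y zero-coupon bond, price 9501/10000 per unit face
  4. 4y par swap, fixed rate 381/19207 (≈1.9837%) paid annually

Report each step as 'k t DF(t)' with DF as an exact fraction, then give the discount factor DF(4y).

step 1 [1y] zero: DF = P = 9853/10000 ≈ 0.985300
step 2 [2y] bond c/1=13/400: DF=(167383/160000 − 13/400·(0.985300))/(1+13/400) = 4911/5000 ≈ 0.982200
step 3 [3y] zero: DF = P = 9501/10000 ≈ 0.950100
step 4 [4y] swap r/1=381/19207: DF=(1 − 381/19207·(0.985300+0.982200+0.950100))/(1+381/19207) = 4619/5000 ≈ 0.923800

1 1 9853/10000
2 2 4911/5000
3 3 9501/10000
4 4 4619/5000
DF(4y) = 4619/5000 ≈ 0.923800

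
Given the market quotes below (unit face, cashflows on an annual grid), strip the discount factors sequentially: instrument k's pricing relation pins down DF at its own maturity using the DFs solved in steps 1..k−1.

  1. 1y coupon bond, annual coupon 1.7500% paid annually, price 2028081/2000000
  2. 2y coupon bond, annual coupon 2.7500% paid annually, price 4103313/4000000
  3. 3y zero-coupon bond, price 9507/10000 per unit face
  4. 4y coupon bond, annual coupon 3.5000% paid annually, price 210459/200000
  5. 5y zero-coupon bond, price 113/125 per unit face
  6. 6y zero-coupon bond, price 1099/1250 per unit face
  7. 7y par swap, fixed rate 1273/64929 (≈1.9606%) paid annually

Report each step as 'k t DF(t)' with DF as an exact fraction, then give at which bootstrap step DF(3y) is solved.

step 1 [1y] bond c/1=7/400: DF=(2028081/2000000 − 7/400·(0))/(1+7/400) = 4983/5000 ≈ 0.996600
step 2 [2y] bond c/1=11/400: DF=(4103313/4000000 − 11/400·(0.996600))/(1+11/400) = 9717/10000 ≈ 0.971700
step 3 [3y] zero: DF = P = 9507/10000 ≈ 0.950700
step 4 [4y] bond c/1=7/200: DF=(210459/200000 − 7/200·(0.996600+0.971700+0.950700))/(1+7/200) = 459/500 ≈ 0.918000
step 5 [5y] zero: DF = P = 113/125 ≈ 0.904000
step 6 [6y] zero: DF = P = 1099/1250 ≈ 0.879200
step 7 [7y] swap r/1=1273/64929: DF=(1 − 1273/64929·(0.996600+0.971700+0.950700+0.918000+0.904000+0.879200))/(1+1273/64929) = 8727/10000 ≈ 0.872700

1 1 4983/5000
2 2 9717/10000
3 3 9507/10000
4 4 459/500
5 5 113/125
6 6 1099/1250
7 7 8727/10000
DF(3y) is solved at step 3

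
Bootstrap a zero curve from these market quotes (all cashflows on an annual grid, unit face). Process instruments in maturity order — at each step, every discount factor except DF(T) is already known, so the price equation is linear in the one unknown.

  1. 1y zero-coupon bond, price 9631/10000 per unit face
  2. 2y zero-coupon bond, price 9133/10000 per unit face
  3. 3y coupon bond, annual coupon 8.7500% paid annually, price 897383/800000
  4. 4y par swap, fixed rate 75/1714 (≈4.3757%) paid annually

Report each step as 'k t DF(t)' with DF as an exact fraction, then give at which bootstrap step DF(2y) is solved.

step 1 [1y] zero: DF = P = 9631/10000 ≈ 0.963100
step 2 [2y] zero: DF = P = 9133/10000 ≈ 0.913300
step 3 [3y] bond c/1=7/80: DF=(897383/800000 − 7/80·(0.963100+0.913300))/(1+7/80) = 1761/2000 ≈ 0.880500
step 4 [4y] swap r/1=75/1714: DF=(1 − 75/1714·(0.963100+0.913300+0.880500))/(1+75/1714) = 337/400 ≈ 0.842500

1 1 9631/10000
2 2 9133/10000
3 3 1761/2000
4 4 337/400
DF(2y) is solved at step 2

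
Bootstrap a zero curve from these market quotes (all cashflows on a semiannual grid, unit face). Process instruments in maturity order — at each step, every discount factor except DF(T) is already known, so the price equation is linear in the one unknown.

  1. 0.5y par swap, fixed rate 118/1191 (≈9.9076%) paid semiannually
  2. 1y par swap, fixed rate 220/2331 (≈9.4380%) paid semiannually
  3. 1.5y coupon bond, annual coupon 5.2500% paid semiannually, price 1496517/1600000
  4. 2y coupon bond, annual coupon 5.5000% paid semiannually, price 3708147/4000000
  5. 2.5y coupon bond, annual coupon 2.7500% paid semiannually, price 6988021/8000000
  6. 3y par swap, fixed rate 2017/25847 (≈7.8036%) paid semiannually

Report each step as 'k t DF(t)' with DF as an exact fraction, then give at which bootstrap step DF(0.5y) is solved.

1 1/2 1191/1250
2 1 114/125
3 3/2 8637/10000
4 2 2073/2500
5 5/2 4067/5000
6 3 7983/10000
DF(0.5y) is solved at step 1

step 1 [0.5y] swap r/2=59/1191: DF=(1 − 59/1191·(0))/(1+59/1191) = 1191/1250 ≈ 0.952800
step 2 [1y] swap r/2=110/2331: DF=(1 − 110/2331·(0.952800))/(1+110/2331) = 114/125 ≈ 0.912000
step 3 [1.5y] bond c/2=21/800: DF=(1496517/1600000 − 21/800·(0.952800+0.912000))/(1+21/800) = 8637/10000 ≈ 0.863700
step 4 [2y] bond c/2=11/400: DF=(3708147/4000000 − 11/400·(0.952800+0.912000+0.863700))/(1+11/400) = 2073/2500 ≈ 0.829200
step 5 [2.5y] bond c/2=11/800: DF=(6988021/8000000 − 11/800·(0.952800+0.912000+0.863700+0.829200))/(1+11/800) = 4067/5000 ≈ 0.813400
step 6 [3y] swap r/2=2017/51694: DF=(1 − 2017/51694·(0.952800+0.912000+0.863700+0.829200+0.813400))/(1+2017/51694) = 7983/10000 ≈ 0.798300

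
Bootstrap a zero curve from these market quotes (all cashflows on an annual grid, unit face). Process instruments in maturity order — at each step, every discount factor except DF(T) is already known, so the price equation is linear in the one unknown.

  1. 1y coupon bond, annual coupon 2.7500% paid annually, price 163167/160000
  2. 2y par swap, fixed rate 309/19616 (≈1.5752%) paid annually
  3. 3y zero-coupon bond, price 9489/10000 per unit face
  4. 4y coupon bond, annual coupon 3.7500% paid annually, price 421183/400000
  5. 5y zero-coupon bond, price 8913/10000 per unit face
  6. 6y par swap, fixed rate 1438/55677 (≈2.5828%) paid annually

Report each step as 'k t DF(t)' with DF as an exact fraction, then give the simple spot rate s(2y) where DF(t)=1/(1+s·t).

step 1 [1y] bond c/1=11/400: DF=(163167/160000 − 11/400·(0))/(1+11/400) = 397/400 ≈ 0.992500
step 2 [2y] swap r/1=309/19616: DF=(1 − 309/19616·(0.992500))/(1+309/19616) = 9691/10000 ≈ 0.969100
step 3 [3y] zero: DF = P = 9489/10000 ≈ 0.948900
step 4 [4y] bond c/1=3/80: DF=(421183/400000 − 3/80·(0.992500+0.969100+0.948900))/(1+3/80) = 9097/10000 ≈ 0.909700
step 5 [5y] zero: DF = P = 8913/10000 ≈ 0.891300
step 6 [6y] swap r/1=1438/55677: DF=(1 − 1438/55677·(0.992500+0.969100+0.948900+0.909700+0.891300))/(1+1438/55677) = 4281/5000 ≈ 0.856200

1 1 397/400
2 2 9691/10000
3 3 9489/10000
4 4 9097/10000
5 5 8913/10000
6 6 4281/5000
s(2y) = (1/(9691/10000) − 1)/(2) = 309/19382 ≈ 1.5943%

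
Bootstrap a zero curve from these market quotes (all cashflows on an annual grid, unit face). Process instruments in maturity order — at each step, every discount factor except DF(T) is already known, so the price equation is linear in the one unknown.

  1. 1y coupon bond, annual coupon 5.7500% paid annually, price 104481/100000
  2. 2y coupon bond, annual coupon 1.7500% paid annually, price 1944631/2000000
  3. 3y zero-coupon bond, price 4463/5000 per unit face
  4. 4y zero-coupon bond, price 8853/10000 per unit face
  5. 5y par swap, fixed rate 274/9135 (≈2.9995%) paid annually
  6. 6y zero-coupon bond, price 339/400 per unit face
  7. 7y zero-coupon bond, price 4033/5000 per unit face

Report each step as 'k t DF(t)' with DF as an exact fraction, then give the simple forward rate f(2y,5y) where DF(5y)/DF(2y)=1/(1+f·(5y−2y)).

step 1 [1y] bond c/1=23/400: DF=(104481/100000 − 23/400·(0))/(1+23/400) = 247/250 ≈ 0.988000
step 2 [2y] bond c/1=7/400: DF=(1944631/2000000 − 7/400·(0.988000))/(1+7/400) = 4693/5000 ≈ 0.938600
step 3 [3y] zero: DF = P = 4463/5000 ≈ 0.892600
step 4 [4y] zero: DF = P = 8853/10000 ≈ 0.885300
step 5 [5y] swap r/1=274/9135: DF=(1 − 274/9135·(0.988000+0.938600+0.892600+0.885300))/(1+274/9135) = 863/1000 ≈ 0.863000
step 6 [6y] zero: DF = P = 339/400 ≈ 0.847500
step 7 [7y] zero: DF = P = 4033/5000 ≈ 0.806600

1 1 247/250
2 2 4693/5000
3 3 4463/5000
4 4 8853/10000
5 5 863/1000
6 6 339/400
7 7 4033/5000
f(2y,5y) = ((4693/5000)/(863/1000) − 1)/(3) = 126/4315 ≈ 2.9200%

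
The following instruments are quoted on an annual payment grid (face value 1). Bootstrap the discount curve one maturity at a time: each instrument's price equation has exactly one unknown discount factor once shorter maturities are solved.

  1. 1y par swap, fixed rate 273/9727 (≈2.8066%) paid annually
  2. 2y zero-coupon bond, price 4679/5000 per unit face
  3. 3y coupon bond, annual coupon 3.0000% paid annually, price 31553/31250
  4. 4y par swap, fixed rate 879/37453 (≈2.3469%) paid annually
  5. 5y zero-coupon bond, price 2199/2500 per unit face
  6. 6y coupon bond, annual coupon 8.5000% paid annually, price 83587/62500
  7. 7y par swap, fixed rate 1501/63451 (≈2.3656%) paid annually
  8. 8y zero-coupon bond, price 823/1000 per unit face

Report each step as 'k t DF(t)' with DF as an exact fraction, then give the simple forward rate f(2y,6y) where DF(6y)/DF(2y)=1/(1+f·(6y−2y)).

step 1 [1y] swap r/1=273/9727: DF=(1 − 273/9727·(0))/(1+273/9727) = 9727/10000 ≈ 0.972700
step 2 [2y] zero: DF = P = 4679/5000 ≈ 0.935800
step 3 [3y] bond c/1=3/100: DF=(31553/31250 − 3/100·(0.972700+0.935800))/(1+3/100) = 9247/10000 ≈ 0.924700
step 4 [4y] swap r/1=879/37453: DF=(1 − 879/37453·(0.972700+0.935800+0.924700))/(1+879/37453) = 9121/10000 ≈ 0.912100
step 5 [5y] zero: DF = P = 2199/2500 ≈ 0.879600
step 6 [6y] bond c/1=17/200: DF=(83587/62500 − 17/200·(0.972700+0.935800+0.924700+0.912100+0.879600))/(1+17/200) = 8703/10000 ≈ 0.870300
step 7 [7y] swap r/1=1501/63451: DF=(1 − 1501/63451·(0.972700+0.935800+0.924700+0.912100+0.879600+0.870300))/(1+1501/63451) = 8499/10000 ≈ 0.849900
step 8 [8y] zero: DF = P = 823/1000 ≈ 0.823000

1 1 9727/10000
2 2 4679/5000
3 3 9247/10000
4 4 9121/10000
5 5 2199/2500
6 6 8703/10000
7 7 8499/10000
8 8 823/1000
f(2y,6y) = ((4679/5000)/(8703/10000) − 1)/(4) = 655/34812 ≈ 1.8815%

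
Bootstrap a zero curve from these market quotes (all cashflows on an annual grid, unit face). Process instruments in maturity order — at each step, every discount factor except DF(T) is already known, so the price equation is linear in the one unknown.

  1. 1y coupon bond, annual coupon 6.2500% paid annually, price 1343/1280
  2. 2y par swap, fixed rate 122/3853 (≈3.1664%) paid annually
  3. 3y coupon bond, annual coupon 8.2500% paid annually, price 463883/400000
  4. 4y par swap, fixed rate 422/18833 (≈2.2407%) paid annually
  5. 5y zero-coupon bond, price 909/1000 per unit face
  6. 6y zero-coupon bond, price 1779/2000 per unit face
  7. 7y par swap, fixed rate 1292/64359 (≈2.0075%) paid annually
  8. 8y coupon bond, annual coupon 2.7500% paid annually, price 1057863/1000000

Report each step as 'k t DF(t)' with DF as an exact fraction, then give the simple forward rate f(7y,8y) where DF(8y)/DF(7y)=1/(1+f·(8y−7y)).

1 1 79/80
2 2 939/1000
3 3 1849/2000
4 4 2289/2500
5 5 909/1000
6 6 1779/2000
7 7 2177/2500
8 8 8573/10000
f(7y,8y) = ((2177/2500)/(8573/10000) − 1)/(1) = 135/8573 ≈ 1.5747%

step 1 [1y] bond c/1=1/16: DF=(1343/1280 − 1/16·(0))/(1+1/16) = 79/80 ≈ 0.987500
step 2 [2y] swap r/1=122/3853: DF=(1 − 122/3853·(0.987500))/(1+122/3853) = 939/1000 ≈ 0.939000
step 3 [3y] bond c/1=33/400: DF=(463883/400000 − 33/400·(0.987500+0.939000))/(1+33/400) = 1849/2000 ≈ 0.924500
step 4 [4y] swap r/1=422/18833: DF=(1 − 422/18833·(0.987500+0.939000+0.924500))/(1+422/18833) = 2289/2500 ≈ 0.915600
step 5 [5y] zero: DF = P = 909/1000 ≈ 0.909000
step 6 [6y] zero: DF = P = 1779/2000 ≈ 0.889500
step 7 [7y] swap r/1=1292/64359: DF=(1 − 1292/64359·(0.987500+0.939000+0.924500+0.915600+0.909000+0.889500))/(1+1292/64359) = 2177/2500 ≈ 0.870800
step 8 [8y] bond c/1=11/400: DF=(1057863/1000000 − 11/400·(0.987500+0.939000+0.924500+0.915600+0.909000+0.889500+0.870800))/(1+11/400) = 8573/10000 ≈ 0.857300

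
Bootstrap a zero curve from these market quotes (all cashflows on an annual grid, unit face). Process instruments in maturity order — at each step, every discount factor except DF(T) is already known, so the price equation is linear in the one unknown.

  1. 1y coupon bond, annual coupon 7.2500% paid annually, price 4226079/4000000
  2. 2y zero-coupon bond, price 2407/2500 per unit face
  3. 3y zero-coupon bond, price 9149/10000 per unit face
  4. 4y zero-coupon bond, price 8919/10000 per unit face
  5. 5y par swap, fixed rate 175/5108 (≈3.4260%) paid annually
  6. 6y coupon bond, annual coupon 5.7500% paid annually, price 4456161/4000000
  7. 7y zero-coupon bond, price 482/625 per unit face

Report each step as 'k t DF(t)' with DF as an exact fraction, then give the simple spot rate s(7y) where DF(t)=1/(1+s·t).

1 1 9851/10000
2 2 2407/2500
3 3 9149/10000
4 4 8919/10000
5 5 337/400
6 6 1607/2000
7 7 482/625
s(7y) = (1/(482/625) − 1)/(7) = 143/3374 ≈ 4.2383%

step 1 [1y] bond c/1=29/400: DF=(4226079/4000000 − 29/400·(0))/(1+29/400) = 9851/10000 ≈ 0.985100
step 2 [2y] zero: DF = P = 2407/2500 ≈ 0.962800
step 3 [3y] zero: DF = P = 9149/10000 ≈ 0.914900
step 4 [4y] zero: DF = P = 8919/10000 ≈ 0.891900
step 5 [5y] swap r/1=175/5108: DF=(1 − 175/5108·(0.985100+0.962800+0.914900+0.891900))/(1+175/5108) = 337/400 ≈ 0.842500
step 6 [6y] bond c/1=23/400: DF=(4456161/4000000 − 23/400·(0.985100+0.962800+0.914900+0.891900+0.842500))/(1+23/400) = 1607/2000 ≈ 0.803500
step 7 [7y] zero: DF = P = 482/625 ≈ 0.771200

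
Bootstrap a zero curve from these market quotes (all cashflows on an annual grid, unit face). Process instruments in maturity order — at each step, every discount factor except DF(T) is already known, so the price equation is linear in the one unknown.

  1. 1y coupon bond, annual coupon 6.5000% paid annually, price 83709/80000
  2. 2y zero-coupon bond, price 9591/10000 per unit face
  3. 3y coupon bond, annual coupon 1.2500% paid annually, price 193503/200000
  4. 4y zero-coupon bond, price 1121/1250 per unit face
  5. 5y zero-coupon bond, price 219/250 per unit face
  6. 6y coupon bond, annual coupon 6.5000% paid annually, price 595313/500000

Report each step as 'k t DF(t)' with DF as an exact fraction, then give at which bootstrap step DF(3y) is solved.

step 1 [1y] bond c/1=13/200: DF=(83709/80000 − 13/200·(0))/(1+13/200) = 393/400 ≈ 0.982500
step 2 [2y] zero: DF = P = 9591/10000 ≈ 0.959100
step 3 [3y] bond c/1=1/80: DF=(193503/200000 − 1/80·(0.982500+0.959100))/(1+1/80) = 2329/2500 ≈ 0.931600
step 4 [4y] zero: DF = P = 1121/1250 ≈ 0.896800
step 5 [5y] zero: DF = P = 219/250 ≈ 0.876000
step 6 [6y] bond c/1=13/200: DF=(595313/500000 − 13/200·(0.982500+0.959100+0.931600+0.896800+0.876000))/(1+13/200) = 1043/1250 ≈ 0.834400

1 1 393/400
2 2 9591/10000
3 3 2329/2500
4 4 1121/1250
5 5 219/250
6 6 1043/1250
DF(3y) is solved at step 3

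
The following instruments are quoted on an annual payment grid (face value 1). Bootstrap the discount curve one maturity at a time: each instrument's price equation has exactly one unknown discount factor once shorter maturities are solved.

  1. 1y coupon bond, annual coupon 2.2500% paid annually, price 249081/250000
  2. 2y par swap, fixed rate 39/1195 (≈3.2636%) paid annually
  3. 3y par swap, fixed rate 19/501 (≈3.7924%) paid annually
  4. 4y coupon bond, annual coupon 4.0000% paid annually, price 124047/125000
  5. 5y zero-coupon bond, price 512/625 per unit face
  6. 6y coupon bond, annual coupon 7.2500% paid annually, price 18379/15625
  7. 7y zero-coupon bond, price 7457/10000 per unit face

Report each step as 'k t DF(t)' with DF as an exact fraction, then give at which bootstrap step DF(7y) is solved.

step 1 [1y] bond c/1=9/400: DF=(249081/250000 − 9/400·(0))/(1+9/400) = 609/625 ≈ 0.974400
step 2 [2y] swap r/1=39/1195: DF=(1 − 39/1195·(0.974400))/(1+39/1195) = 586/625 ≈ 0.937600
step 3 [3y] swap r/1=19/501: DF=(1 − 19/501·(0.974400+0.937600))/(1+19/501) = 1117/1250 ≈ 0.893600
step 4 [4y] bond c/1=1/25: DF=(124047/125000 − 1/25·(0.974400+0.937600+0.893600))/(1+1/25) = 8463/10000 ≈ 0.846300
step 5 [5y] zero: DF = P = 512/625 ≈ 0.819200
step 6 [6y] bond c/1=29/400: DF=(18379/15625 − 29/400·(0.974400+0.937600+0.893600+0.846300+0.819200))/(1+29/400) = 1589/2000 ≈ 0.794500
step 7 [7y] zero: DF = P = 7457/10000 ≈ 0.745700

1 1 609/625
2 2 586/625
3 3 1117/1250
4 4 8463/10000
5 5 512/625
6 6 1589/2000
7 7 7457/10000
DF(7y) is solved at step 7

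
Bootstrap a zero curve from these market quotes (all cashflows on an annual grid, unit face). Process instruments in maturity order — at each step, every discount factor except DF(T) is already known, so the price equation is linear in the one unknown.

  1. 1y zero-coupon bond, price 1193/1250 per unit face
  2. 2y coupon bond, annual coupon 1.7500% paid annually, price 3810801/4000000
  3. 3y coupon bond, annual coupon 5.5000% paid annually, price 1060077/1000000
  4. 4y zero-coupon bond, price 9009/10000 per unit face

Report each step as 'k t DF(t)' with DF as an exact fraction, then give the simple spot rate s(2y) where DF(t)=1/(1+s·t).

1 1 1193/1250
2 2 9199/10000
3 3 9071/10000
4 4 9009/10000
s(2y) = (1/(9199/10000) − 1)/(2) = 801/18398 ≈ 4.3537%

step 1 [1y] zero: DF = P = 1193/1250 ≈ 0.954400
step 2 [2y] bond c/1=7/400: DF=(3810801/4000000 − 7/400·(0.954400))/(1+7/400) = 9199/10000 ≈ 0.919900
step 3 [3y] bond c/1=11/200: DF=(1060077/1000000 − 11/200·(0.954400+0.919900))/(1+11/200) = 9071/10000 ≈ 0.907100
step 4 [4y] zero: DF = P = 9009/10000 ≈ 0.900900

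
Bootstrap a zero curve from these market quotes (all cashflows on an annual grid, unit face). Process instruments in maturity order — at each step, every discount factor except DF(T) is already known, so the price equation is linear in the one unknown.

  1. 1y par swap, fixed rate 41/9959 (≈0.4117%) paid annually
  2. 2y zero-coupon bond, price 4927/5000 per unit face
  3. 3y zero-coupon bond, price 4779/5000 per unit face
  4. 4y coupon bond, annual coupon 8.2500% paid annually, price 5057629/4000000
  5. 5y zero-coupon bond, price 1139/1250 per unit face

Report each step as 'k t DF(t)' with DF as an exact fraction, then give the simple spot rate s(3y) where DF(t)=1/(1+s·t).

step 1 [1y] swap r/1=41/9959: DF=(1 − 41/9959·(0))/(1+41/9959) = 9959/10000 ≈ 0.995900
step 2 [2y] zero: DF = P = 4927/5000 ≈ 0.985400
step 3 [3y] zero: DF = P = 4779/5000 ≈ 0.955800
step 4 [4y] bond c/1=33/400: DF=(5057629/4000000 − 33/400·(0.995900+0.985400+0.955800))/(1+33/400) = 4721/5000 ≈ 0.944200
step 5 [5y] zero: DF = P = 1139/1250 ≈ 0.911200

1 1 9959/10000
2 2 4927/5000
3 3 4779/5000
4 4 4721/5000
5 5 1139/1250
s(3y) = (1/(4779/5000) − 1)/(3) = 221/14337 ≈ 1.5415%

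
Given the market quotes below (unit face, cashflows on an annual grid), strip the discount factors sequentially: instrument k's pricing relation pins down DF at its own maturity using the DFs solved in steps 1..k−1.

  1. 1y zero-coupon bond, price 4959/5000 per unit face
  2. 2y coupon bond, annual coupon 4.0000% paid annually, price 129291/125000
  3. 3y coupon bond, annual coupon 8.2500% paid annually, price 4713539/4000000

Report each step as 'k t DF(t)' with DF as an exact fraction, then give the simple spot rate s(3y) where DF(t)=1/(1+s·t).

step 1 [1y] zero: DF = P = 4959/5000 ≈ 0.991800
step 2 [2y] bond c/1=1/25: DF=(129291/125000 − 1/25·(0.991800))/(1+1/25) = 2391/2500 ≈ 0.956400
step 3 [3y] bond c/1=33/400: DF=(4713539/4000000 − 33/400·(0.991800+0.956400))/(1+33/400) = 9401/10000 ≈ 0.940100

1 1 4959/5000
2 2 2391/2500
3 3 9401/10000
s(3y) = (1/(9401/10000) − 1)/(3) = 599/28203 ≈ 2.1239%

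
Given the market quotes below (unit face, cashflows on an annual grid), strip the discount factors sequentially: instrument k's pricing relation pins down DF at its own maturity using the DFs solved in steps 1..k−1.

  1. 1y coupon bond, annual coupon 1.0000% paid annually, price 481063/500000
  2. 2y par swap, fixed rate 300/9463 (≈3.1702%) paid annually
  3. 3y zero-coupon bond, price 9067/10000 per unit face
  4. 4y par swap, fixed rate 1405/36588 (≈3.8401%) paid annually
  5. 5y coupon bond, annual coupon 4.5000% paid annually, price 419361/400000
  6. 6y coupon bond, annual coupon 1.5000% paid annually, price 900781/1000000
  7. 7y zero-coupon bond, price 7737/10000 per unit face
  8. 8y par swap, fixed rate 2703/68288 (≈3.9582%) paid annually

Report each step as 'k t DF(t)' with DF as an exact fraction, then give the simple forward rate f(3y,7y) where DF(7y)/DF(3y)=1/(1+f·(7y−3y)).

step 1 [1y] bond c/1=1/100: DF=(481063/500000 − 1/100·(0))/(1+1/100) = 4763/5000 ≈ 0.952600
step 2 [2y] swap r/1=300/9463: DF=(1 − 300/9463·(0.952600))/(1+300/9463) = 47/50 ≈ 0.940000
step 3 [3y] zero: DF = P = 9067/10000 ≈ 0.906700
step 4 [4y] swap r/1=1405/36588: DF=(1 − 1405/36588·(0.952600+0.940000+0.906700))/(1+1405/36588) = 1719/2000 ≈ 0.859500
step 5 [5y] bond c/1=9/200: DF=(419361/400000 − 9/200·(0.952600+0.940000+0.906700+0.859500))/(1+9/200) = 8457/10000 ≈ 0.845700
step 6 [6y] bond c/1=3/200: DF=(900781/1000000 − 3/200·(0.952600+0.940000+0.906700+0.859500+0.845700))/(1+3/200) = 8209/10000 ≈ 0.820900
step 7 [7y] zero: DF = P = 7737/10000 ≈ 0.773700
step 8 [8y] swap r/1=2703/68288: DF=(1 − 2703/68288·(0.952600+0.940000+0.906700+0.859500+0.845700+0.820900+0.773700))/(1+2703/68288) = 7297/10000 ≈ 0.729700

1 1 4763/5000
2 2 47/50
3 3 9067/10000
4 4 1719/2000
5 5 8457/10000
6 6 8209/10000
7 7 7737/10000
8 8 7297/10000
f(3y,7y) = ((9067/10000)/(7737/10000) − 1)/(4) = 665/15474 ≈ 4.2975%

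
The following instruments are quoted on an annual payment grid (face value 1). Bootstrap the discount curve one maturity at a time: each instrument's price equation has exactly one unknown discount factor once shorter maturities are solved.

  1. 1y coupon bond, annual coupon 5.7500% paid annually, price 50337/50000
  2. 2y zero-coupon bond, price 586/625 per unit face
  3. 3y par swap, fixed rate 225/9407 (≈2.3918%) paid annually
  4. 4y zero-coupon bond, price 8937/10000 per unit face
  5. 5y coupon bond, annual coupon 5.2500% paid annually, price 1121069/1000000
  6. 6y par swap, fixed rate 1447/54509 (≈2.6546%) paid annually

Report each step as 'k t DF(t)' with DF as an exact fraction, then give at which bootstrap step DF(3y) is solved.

1 1 119/125
2 2 586/625
3 3 373/400
4 4 8937/10000
5 5 4399/5000
6 6 8553/10000
DF(3y) is solved at step 3

step 1 [1y] bond c/1=23/400: DF=(50337/50000 − 23/400·(0))/(1+23/400) = 119/125 ≈ 0.952000
step 2 [2y] zero: DF = P = 586/625 ≈ 0.937600
step 3 [3y] swap r/1=225/9407: DF=(1 − 225/9407·(0.952000+0.937600))/(1+225/9407) = 373/400 ≈ 0.932500
step 4 [4y] zero: DF = P = 8937/10000 ≈ 0.893700
step 5 [5y] bond c/1=21/400: DF=(1121069/1000000 − 21/400·(0.952000+0.937600+0.932500+0.893700))/(1+21/400) = 4399/5000 ≈ 0.879800
step 6 [6y] swap r/1=1447/54509: DF=(1 − 1447/54509·(0.952000+0.937600+0.932500+0.893700+0.879800))/(1+1447/54509) = 8553/10000 ≈ 0.855300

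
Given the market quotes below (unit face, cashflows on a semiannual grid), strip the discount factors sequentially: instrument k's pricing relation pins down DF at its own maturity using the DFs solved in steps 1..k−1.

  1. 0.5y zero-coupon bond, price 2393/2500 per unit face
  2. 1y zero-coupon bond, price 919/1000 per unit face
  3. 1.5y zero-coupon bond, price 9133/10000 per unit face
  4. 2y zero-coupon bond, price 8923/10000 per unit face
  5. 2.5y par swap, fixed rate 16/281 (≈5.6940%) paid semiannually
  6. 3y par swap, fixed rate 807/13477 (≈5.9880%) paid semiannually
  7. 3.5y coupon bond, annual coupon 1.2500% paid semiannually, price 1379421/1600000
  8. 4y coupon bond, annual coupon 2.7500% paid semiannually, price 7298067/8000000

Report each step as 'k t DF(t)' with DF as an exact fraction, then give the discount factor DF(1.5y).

step 1 [0.5y] zero: DF = P = 2393/2500 ≈ 0.957200
step 2 [1y] zero: DF = P = 919/1000 ≈ 0.919000
step 3 [1.5y] zero: DF = P = 9133/10000 ≈ 0.913300
step 4 [2y] zero: DF = P = 8923/10000 ≈ 0.892300
step 5 [2.5y] swap r/2=8/281: DF=(1 − 8/281·(0.957200+0.919000+0.913300+0.892300))/(1+8/281) = 544/625 ≈ 0.870400
step 6 [3y] swap r/2=807/26954: DF=(1 − 807/26954·(0.957200+0.919000+0.913300+0.892300+0.870400))/(1+807/26954) = 4193/5000 ≈ 0.838600
step 7 [3.5y] bond c/2=1/160: DF=(1379421/1600000 − 1/160·(0.957200+0.919000+0.913300+0.892300+0.870400+0.838600))/(1+1/160) = 8233/10000 ≈ 0.823300
step 8 [4y] bond c/2=11/800: DF=(7298067/8000000 − 11/800·(0.957200+0.919000+0.913300+0.892300+0.870400+0.838600+0.823300))/(1+11/800) = 2039/2500 ≈ 0.815600

1 1/2 2393/2500
2 1 919/1000
3 3/2 9133/10000
4 2 8923/10000
5 5/2 544/625
6 3 4193/5000
7 7/2 8233/10000
8 4 2039/2500
DF(1.5y) = 9133/10000 ≈ 0.913300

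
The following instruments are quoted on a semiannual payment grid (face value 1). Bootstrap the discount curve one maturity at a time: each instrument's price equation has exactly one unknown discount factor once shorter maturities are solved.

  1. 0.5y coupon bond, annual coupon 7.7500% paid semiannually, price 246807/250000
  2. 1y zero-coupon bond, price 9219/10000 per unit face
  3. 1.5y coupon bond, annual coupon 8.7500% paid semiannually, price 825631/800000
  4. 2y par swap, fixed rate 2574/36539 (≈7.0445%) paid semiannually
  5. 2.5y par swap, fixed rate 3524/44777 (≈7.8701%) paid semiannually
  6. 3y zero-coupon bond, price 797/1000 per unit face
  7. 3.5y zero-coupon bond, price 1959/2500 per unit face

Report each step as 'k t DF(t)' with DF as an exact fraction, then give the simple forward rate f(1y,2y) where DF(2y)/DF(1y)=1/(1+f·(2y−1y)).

step 1 [0.5y] bond c/2=31/800: DF=(246807/250000 − 31/800·(0))/(1+31/800) = 594/625 ≈ 0.950400
step 2 [1y] zero: DF = P = 9219/10000 ≈ 0.921900
step 3 [1.5y] bond c/2=7/160: DF=(825631/800000 − 7/160·(0.950400+0.921900))/(1+7/160) = 9103/10000 ≈ 0.910300
step 4 [2y] swap r/2=1287/36539: DF=(1 − 1287/36539·(0.950400+0.921900+0.910300))/(1+1287/36539) = 8713/10000 ≈ 0.871300
step 5 [2.5y] swap r/2=1762/44777: DF=(1 − 1762/44777·(0.950400+0.921900+0.910300+0.871300))/(1+1762/44777) = 4119/5000 ≈ 0.823800
step 6 [3y] zero: DF = P = 797/1000 ≈ 0.797000
step 7 [3.5y] zero: DF = P = 1959/2500 ≈ 0.783600

1 1/2 594/625
2 1 9219/10000
3 3/2 9103/10000
4 2 8713/10000
5 5/2 4119/5000
6 3 797/1000
7 7/2 1959/2500
f(1y,2y) = ((9219/10000)/(8713/10000) − 1)/(1) = 506/8713 ≈ 5.8074%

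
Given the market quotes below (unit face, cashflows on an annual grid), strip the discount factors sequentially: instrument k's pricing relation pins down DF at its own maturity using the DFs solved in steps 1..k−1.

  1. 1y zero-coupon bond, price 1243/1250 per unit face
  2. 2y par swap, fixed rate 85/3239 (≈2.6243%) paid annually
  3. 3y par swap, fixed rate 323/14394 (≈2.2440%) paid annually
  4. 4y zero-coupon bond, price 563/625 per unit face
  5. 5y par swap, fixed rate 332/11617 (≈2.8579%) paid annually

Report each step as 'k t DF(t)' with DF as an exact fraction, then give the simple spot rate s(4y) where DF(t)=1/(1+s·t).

1 1 1243/1250
2 2 949/1000
3 3 4677/5000
4 4 563/625
5 5 542/625
s(4y) = (1/(563/625) − 1)/(4) = 31/1126 ≈ 2.7531%

step 1 [1y] zero: DF = P = 1243/1250 ≈ 0.994400
step 2 [2y] swap r/1=85/3239: DF=(1 − 85/3239·(0.994400))/(1+85/3239) = 949/1000 ≈ 0.949000
step 3 [3y] swap r/1=323/14394: DF=(1 − 323/14394·(0.994400+0.949000))/(1+323/14394) = 4677/5000 ≈ 0.935400
step 4 [4y] zero: DF = P = 563/625 ≈ 0.900800
step 5 [5y] swap r/1=332/11617: DF=(1 − 332/11617·(0.994400+0.949000+0.935400+0.900800))/(1+332/11617) = 542/625 ≈ 0.867200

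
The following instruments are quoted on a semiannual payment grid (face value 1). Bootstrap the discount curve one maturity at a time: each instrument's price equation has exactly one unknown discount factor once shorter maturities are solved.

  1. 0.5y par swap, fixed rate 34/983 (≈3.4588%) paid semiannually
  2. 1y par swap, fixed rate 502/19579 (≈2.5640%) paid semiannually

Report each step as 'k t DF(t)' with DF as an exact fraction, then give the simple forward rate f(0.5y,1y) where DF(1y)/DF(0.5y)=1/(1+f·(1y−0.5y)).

1 1/2 983/1000
2 1 9749/10000
f(0.5y,1y) = ((983/1000)/(9749/10000) − 1)/(1/2) = 162/9749 ≈ 1.6617%

step 1 [0.5y] swap r/2=17/983: DF=(1 − 17/983·(0))/(1+17/983) = 983/1000 ≈ 0.983000
step 2 [1y] swap r/2=251/19579: DF=(1 − 251/19579·(0.983000))/(1+251/19579) = 9749/10000 ≈ 0.974900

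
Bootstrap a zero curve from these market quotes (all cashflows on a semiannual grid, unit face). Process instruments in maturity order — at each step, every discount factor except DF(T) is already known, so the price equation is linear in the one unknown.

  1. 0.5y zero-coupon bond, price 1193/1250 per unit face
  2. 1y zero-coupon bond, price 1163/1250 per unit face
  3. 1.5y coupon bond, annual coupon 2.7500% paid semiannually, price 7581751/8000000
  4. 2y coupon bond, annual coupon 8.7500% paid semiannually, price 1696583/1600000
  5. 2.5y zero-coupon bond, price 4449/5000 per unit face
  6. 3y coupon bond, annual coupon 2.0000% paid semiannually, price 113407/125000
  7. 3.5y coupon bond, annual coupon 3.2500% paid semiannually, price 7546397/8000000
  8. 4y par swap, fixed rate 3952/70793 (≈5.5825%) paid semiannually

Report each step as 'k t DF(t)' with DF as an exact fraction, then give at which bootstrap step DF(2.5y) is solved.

step 1 [0.5y] zero: DF = P = 1193/1250 ≈ 0.954400
step 2 [1y] zero: DF = P = 1163/1250 ≈ 0.930400
step 3 [1.5y] bond c/2=11/800: DF=(7581751/8000000 − 11/800·(0.954400+0.930400))/(1+11/800) = 9093/10000 ≈ 0.909300
step 4 [2y] bond c/2=7/160: DF=(1696583/1600000 − 7/160·(0.954400+0.930400+0.909300))/(1+7/160) = 2247/2500 ≈ 0.898800
step 5 [2.5y] zero: DF = P = 4449/5000 ≈ 0.889800
step 6 [3y] bond c/2=1/100: DF=(113407/125000 − 1/100·(0.954400+0.930400+0.909300+0.898800+0.889800))/(1+1/100) = 8529/10000 ≈ 0.852900
step 7 [3.5y] bond c/2=13/800: DF=(7546397/8000000 − 13/800·(0.954400+0.930400+0.909300+0.898800+0.889800+0.852900))/(1+13/800) = 8413/10000 ≈ 0.841300
step 8 [4y] swap r/2=1976/70793: DF=(1 − 1976/70793·(0.954400+0.930400+0.909300+0.898800+0.889800+0.852900+0.841300))/(1+1976/70793) = 1003/1250 ≈ 0.802400

1 1/2 1193/1250
2 1 1163/1250
3 3/2 9093/10000
4 2 2247/2500
5 5/2 4449/5000
6 3 8529/10000
7 7/2 8413/10000
8 4 1003/1250
DF(2.5y) is solved at step 5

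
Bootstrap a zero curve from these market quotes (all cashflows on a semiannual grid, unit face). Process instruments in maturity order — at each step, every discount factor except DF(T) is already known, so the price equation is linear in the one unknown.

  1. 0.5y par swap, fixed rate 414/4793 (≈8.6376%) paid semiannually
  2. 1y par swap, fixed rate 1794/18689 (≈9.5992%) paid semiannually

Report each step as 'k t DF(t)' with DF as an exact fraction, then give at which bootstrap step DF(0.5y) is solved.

step 1 [0.5y] swap r/2=207/4793: DF=(1 − 207/4793·(0))/(1+207/4793) = 4793/5000 ≈ 0.958600
step 2 [1y] swap r/2=897/18689: DF=(1 − 897/18689·(0.958600))/(1+897/18689) = 9103/10000 ≈ 0.910300

1 1/2 4793/5000
2 1 9103/10000
DF(0.5y) is solved at step 1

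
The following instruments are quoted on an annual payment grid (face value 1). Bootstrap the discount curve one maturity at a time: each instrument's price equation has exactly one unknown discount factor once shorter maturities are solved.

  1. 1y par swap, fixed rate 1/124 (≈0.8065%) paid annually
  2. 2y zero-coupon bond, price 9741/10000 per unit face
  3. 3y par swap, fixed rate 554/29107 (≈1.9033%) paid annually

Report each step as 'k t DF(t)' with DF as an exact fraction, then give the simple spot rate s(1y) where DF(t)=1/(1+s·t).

1 1 124/125
2 2 9741/10000
3 3 4723/5000
s(1y) = (1/(124/125) − 1)/(1) = 1/124 ≈ 0.8065%

step 1 [1y] swap r/1=1/124: DF=(1 − 1/124·(0))/(1+1/124) = 124/125 ≈ 0.992000
step 2 [2y] zero: DF = P = 9741/10000 ≈ 0.974100
step 3 [3y] swap r/1=554/29107: DF=(1 − 554/29107·(0.992000+0.974100))/(1+554/29107) = 4723/5000 ≈ 0.944600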